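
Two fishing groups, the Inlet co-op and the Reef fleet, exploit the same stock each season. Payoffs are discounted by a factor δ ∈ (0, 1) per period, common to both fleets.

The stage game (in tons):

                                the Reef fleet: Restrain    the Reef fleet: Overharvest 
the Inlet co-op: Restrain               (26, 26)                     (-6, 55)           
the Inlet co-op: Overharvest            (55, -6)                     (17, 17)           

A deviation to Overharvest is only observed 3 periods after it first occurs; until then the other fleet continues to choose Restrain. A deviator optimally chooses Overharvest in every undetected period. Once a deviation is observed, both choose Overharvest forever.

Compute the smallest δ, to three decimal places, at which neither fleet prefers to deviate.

0.914

Deviating for the 3 undetected periods gains 55−26 = 29 per period over cooperation, then loses 26−17 = 9 per period forever once punishment starts.
Gain: 29(1 + δ + … + δ^2); loss: 9·δ^3/(1−δ).
No profitable deviation ⇔ 29(1−δ^3) ≤ 9·δ^3, i.e. δ^3 ≥ 29/(29+9) = 29/38.
Hence δ ≥ (29/38)^(1/3) ≈ 0.914.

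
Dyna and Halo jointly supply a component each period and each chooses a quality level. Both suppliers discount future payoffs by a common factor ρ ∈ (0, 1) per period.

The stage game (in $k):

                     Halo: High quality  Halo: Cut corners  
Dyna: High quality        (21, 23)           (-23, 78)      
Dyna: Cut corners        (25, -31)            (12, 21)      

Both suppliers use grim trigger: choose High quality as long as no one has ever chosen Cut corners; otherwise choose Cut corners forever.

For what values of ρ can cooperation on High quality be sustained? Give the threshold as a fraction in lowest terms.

Dyna: cooperation gives 21 each period; deviation gives 25 once then 12 forever.
  21/(1−ρ) ≥ 25 + 12ρ/(1−ρ) ⇒ ρ ≥ 4/13.
Halo: cooperation gives 23 each period; deviation gives 78 once then 21 forever.
  ρ ≥ 55/57.
Both must hold, so the binding constraint is Halo's: ρ ≥ 55/57.

55/57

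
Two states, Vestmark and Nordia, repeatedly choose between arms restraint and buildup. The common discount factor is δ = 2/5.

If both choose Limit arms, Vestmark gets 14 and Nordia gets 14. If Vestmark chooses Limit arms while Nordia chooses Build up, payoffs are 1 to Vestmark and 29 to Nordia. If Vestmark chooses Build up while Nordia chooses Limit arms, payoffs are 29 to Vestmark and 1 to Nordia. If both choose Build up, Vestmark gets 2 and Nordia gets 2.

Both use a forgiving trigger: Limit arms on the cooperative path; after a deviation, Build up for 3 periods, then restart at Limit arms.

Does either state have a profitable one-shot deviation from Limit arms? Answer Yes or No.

Comparing payoff streams over the 4 periods until play realigns: cooperate → 14(1+δ+…+δ^3); deviate → 29 + 2(δ+…+δ^3).
Cooperation is sustained iff (14−2)(δ+…+δ^3) ≥ 29−14.
δ+…+δ^3 = 2/5·(1−(2/5)^3)/(1−2/5) = 0.6240, and (29−14)/(14−2) = 1.2500.
0.6240 < 1.2500, so cooperation is not sustainable.

Yes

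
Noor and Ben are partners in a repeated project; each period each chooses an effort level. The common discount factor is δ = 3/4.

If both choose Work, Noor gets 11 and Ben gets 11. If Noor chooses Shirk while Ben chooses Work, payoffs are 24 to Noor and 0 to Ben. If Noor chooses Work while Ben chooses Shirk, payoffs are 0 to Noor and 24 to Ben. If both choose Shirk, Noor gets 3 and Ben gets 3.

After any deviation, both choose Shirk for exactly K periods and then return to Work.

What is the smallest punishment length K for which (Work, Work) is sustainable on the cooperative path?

IC: δ(1−δ^K)/(1−δ) ≥ (24−11)/(11−3) = 13/8.
With δ = 3/4: need 1 − δ^K ≥ 13/8·(1−3/4)/(3/4), i.e. δ^K ≤ 0.4583.
Since (3/4)^2 = 0.5625 and (3/4)^3 = 0.4219, the smallest such K is 3.

3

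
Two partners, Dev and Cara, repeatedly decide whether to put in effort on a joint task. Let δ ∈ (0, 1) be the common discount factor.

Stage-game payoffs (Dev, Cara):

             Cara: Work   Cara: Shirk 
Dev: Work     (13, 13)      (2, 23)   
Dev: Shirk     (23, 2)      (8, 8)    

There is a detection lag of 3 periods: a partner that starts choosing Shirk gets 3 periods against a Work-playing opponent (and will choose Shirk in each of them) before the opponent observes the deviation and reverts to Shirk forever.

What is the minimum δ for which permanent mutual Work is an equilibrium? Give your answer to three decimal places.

A deviator earns 23 for 3 periods, then 8 forever; cooperating earns 13 forever. Multiplying the IC by (1−δ):
13 ≥ 23(1−δ^3) + 8δ^3, so 15·δ^3 ≥ 10 and δ^3 ≥ 2/3.
δ ≥ (2/3)^(1/3) ≈ 0.874.

0.874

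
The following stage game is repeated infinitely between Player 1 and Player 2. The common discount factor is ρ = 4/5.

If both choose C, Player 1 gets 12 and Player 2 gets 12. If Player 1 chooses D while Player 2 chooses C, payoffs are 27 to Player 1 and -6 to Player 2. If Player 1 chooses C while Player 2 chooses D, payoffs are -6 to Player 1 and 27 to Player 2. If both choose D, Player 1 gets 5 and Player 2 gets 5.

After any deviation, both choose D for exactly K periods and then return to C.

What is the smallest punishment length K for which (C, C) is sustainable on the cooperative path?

Need Σ_{k=1}^{K} ρ^k ≥ (27−12)/(12−5) = 2.1429 at ρ = 4/5.
At K = 3 the sum is 1.9520 < 2.1429; at K = 4 it is 2.3616 ≥ 2.1429.
So the minimum punishment length is K = 4.

4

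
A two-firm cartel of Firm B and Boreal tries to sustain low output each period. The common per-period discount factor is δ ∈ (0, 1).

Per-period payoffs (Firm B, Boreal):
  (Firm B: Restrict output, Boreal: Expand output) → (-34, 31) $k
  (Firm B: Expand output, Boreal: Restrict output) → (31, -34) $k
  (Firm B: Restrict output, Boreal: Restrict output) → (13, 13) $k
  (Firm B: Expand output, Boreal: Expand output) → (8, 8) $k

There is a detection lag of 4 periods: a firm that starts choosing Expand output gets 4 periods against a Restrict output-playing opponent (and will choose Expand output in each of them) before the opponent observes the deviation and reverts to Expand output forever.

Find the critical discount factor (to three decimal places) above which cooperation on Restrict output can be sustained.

A deviator earns 31 for 4 periods, then 8 forever; cooperating earns 13 forever. Multiplying the IC by (1−δ):
13 ≥ 31(1−δ^4) + 8δ^4, so 23·δ^4 ≥ 18 and δ^4 ≥ 18/23.
δ ≥ (18/23)^(1/4) ≈ 0.941.

0.941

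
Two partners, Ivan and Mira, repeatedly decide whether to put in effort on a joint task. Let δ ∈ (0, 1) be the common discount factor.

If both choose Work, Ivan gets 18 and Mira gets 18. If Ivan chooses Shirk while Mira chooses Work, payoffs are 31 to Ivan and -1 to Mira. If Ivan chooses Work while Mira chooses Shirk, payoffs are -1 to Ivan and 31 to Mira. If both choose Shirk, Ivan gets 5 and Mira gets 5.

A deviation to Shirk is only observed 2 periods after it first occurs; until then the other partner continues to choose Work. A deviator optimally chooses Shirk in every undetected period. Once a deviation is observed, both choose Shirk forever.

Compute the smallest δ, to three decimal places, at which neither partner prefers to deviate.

Deviating for the 2 undetected periods gains 31−18 = 13 per period over cooperation, then loses 18−5 = 13 per period forever once punishment starts.
Gain: 13(1 + δ + … + δ^1); loss: 13·δ^2/(1−δ).
No profitable deviation ⇔ 13(1−δ^2) ≤ 13·δ^2, i.e. δ^2 ≥ 13/(13+13) = 1/2.
Hence δ ≥ (1/2)^(1/2) ≈ 0.707.

0.707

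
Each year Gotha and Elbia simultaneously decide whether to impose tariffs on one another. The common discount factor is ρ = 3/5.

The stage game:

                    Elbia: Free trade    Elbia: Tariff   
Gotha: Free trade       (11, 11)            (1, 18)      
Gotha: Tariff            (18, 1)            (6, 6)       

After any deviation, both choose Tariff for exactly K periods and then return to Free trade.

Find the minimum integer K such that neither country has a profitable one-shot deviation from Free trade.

6

Need Σ_{k=1}^{K} ρ^k ≥ (18−11)/(11−6) = 1.4000 at ρ = 3/5.
At K = 5 the sum is 1.3834 < 1.4000; at K = 6 it is 1.4300 ≥ 1.4000.
So the minimum punishment length is K = 6.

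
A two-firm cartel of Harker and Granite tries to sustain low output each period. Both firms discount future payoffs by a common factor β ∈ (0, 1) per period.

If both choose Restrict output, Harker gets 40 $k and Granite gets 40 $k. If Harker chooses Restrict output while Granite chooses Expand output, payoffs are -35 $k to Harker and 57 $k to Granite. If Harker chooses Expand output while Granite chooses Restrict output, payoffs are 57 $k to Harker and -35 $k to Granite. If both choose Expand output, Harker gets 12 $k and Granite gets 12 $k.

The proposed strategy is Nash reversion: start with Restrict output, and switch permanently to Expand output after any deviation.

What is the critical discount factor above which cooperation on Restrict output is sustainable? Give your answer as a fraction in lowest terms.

Under grim trigger the critical discount factor is (T−C)/(T−P) with T = 57, C = 40, P = 12.
β* = (57−40)/(57−12) = 17/45.

17/45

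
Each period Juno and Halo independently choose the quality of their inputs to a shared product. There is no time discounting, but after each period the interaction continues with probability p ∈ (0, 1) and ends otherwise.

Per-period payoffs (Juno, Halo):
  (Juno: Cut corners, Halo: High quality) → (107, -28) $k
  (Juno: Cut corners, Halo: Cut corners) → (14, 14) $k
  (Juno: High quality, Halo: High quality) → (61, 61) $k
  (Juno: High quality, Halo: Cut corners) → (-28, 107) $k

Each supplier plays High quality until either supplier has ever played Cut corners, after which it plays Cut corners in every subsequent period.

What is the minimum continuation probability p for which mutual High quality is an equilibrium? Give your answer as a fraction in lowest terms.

With no time discounting, the continuation probability p plays the role of the discount factor.
Grim-trigger IC: 61/(1−p) ≥ 107 + 14p/(1−p) ⇒ p ≥ (107−61)/(107−14) = 46/93.

46/93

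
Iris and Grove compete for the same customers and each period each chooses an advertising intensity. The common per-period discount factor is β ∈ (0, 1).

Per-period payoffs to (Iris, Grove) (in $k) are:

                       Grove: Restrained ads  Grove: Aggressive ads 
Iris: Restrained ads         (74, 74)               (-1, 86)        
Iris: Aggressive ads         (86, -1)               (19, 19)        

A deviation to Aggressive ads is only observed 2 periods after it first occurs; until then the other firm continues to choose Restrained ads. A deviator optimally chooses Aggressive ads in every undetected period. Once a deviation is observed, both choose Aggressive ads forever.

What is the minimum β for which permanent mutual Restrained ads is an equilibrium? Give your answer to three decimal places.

The best deviation is to choose Aggressive ads for all 2 undetected periods, earning 86 each, then 19 forever once detected.
Deviation value: 86(1−β^2)/(1−β) + 19β^2/(1−β); cooperation value: 74/(1−β).
IC: 74 ≥ 86(1−β^2) + 19β^2 = 86 − 67β^2.
So β^2 ≥ 12/67, giving β ≥ (12/67)^(1/2) ≈ 0.423.

0.423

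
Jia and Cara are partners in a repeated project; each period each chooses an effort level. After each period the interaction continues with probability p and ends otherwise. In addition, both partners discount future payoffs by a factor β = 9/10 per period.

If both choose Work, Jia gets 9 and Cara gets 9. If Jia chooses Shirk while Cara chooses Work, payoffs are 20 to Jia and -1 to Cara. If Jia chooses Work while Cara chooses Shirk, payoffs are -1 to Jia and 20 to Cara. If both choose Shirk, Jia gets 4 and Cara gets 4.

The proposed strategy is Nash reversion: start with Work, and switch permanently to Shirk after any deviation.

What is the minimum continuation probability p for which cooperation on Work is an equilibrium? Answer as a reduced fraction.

Expected continuation weight on next period's payoff is β·p = 9/10·p, which plays the role of the discount factor.
Cooperation requires 9/10·p ≥ (20−9)/(20−4) = 11/16, hence p ≥ 55/72.

55/72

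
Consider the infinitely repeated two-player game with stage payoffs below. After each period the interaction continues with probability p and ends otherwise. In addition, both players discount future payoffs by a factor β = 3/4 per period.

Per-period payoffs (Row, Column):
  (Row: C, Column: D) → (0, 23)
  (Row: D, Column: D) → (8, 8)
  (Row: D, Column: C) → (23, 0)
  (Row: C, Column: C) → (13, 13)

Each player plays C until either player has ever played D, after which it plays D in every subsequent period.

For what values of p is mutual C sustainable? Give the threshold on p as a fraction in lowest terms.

Expected continuation weight on next period's payoff is β·p = 3/4·p, which plays the role of the discount factor.
Cooperation requires 3/4·p ≥ (23−13)/(23−8) = 2/3, hence p ≥ 8/9.

8/9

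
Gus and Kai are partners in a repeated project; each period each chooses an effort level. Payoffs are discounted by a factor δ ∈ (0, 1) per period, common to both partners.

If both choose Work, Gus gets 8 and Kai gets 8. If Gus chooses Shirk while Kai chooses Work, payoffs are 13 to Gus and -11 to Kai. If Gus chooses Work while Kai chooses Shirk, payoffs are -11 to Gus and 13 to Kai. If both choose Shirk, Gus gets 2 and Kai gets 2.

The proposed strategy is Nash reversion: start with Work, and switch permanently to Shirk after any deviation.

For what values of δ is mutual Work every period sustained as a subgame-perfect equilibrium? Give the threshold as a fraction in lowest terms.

5/11

One-period gain from deviating is 13 − 8 = 5. The loss is 8 − 2 = 6 in every subsequent period, with present value 6·δ/(1−δ).
Deviation is unprofitable when 6·δ/(1−δ) ≥ 5, i.e. δ/(1−δ) ≥ 5/6.
Equivalently δ ≥ 5/(5+6) = 5/11.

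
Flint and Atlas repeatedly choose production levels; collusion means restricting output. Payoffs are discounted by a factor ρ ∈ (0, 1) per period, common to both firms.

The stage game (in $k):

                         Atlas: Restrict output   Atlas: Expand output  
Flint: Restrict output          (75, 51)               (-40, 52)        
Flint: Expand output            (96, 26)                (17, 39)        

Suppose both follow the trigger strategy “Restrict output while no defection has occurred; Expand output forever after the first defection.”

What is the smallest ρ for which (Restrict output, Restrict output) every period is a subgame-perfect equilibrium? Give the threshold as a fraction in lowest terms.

21/79

For Flint: deviation gain 96−75 = 21, per-period punishment loss 75−17 = 58. IC gives ρ ≥ 21/79.
For Atlas: gain 1, loss 12 per period, so ρ ≥ 1/13.
The tighter constraint is Flint's, so cooperation needs ρ ≥ 21/79.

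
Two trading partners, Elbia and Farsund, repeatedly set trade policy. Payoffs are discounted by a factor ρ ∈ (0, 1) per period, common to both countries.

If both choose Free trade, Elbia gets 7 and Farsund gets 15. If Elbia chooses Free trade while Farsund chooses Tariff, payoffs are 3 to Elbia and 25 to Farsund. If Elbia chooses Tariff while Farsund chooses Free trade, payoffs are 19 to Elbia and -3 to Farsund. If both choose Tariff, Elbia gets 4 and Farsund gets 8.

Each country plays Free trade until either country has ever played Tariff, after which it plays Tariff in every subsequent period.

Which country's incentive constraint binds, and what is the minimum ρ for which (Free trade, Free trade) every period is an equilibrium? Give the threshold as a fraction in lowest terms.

For Elbia: deviation gain 19−7 = 12, per-period punishment loss 7−4 = 3. IC gives ρ ≥ 12/15 = 4/5.
For Farsund: gain 10, loss 7 per period, so ρ ≥ 10/17.
The tighter constraint is Elbia's, so cooperation needs ρ ≥ 4/5.

Elbia; ρ ≥ 4/5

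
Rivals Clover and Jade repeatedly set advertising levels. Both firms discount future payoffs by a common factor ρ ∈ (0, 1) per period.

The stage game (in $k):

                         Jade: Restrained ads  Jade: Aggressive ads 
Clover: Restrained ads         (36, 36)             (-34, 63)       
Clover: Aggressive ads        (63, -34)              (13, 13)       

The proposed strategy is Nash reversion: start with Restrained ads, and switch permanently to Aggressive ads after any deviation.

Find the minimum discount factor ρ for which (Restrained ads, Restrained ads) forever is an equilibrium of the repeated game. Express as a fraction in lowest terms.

36/(1−ρ) ≥ 63 + 13ρ/(1−ρ)
36 ≥ 63 − 50ρ
ρ ≥ 27/50.

27/50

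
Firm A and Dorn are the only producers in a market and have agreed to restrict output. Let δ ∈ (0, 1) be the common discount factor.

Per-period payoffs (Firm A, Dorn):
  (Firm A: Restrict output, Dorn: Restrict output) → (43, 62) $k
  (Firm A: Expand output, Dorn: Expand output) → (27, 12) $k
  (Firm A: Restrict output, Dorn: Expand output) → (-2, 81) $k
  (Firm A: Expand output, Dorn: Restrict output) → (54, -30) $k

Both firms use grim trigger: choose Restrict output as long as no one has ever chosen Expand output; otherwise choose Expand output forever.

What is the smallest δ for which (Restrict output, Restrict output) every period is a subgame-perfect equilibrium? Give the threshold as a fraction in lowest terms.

Firm A's threshold: (54−43)/(54−27) = 11/27.
Dorn's threshold: (81−62)/(81−12) = 19/69.
11/27 > 19/69, so Firm A binds and δ* = 11/27.

11/27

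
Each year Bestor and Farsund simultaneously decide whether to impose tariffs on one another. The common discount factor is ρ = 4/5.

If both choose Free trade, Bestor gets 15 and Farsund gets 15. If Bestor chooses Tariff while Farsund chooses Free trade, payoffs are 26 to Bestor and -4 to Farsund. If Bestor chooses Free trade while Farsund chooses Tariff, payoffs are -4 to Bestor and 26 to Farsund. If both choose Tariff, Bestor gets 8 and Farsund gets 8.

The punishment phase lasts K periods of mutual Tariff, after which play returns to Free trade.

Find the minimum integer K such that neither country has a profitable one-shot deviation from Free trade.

No profitable deviation requires (15−8)(ρ+…+ρ^K) ≥ 26−15, i.e. ρ+…+ρ^K ≥ 11/7 ≈ 1.5714.
With ρ = 4/5, the partial sums are K=1: 0.8000, K=2: 1.4400, K=3: 1.9520.
K = 3 is the first length at which the sum reaches 1.5714.

3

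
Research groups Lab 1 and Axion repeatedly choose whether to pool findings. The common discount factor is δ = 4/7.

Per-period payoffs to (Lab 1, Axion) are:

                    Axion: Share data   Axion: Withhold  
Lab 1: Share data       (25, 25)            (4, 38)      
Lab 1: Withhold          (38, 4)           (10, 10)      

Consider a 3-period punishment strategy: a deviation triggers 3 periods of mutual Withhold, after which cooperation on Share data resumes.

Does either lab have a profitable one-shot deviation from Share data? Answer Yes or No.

No

IC: δ+…+δ^3 ≥ (38−25)/(25−10) = 13/15.
At δ = 4/7: partial sum = 1.0845 ≥ 0.8667. Cooperation sustainable.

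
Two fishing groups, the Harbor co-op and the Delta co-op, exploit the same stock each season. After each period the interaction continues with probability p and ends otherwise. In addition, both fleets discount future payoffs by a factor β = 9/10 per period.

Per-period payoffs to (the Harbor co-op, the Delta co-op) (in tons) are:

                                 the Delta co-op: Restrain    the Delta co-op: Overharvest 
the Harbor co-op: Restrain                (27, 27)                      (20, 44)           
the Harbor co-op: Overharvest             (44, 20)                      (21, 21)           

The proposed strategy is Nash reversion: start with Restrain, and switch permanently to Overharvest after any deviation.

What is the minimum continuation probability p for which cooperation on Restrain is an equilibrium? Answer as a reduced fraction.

170/207

With continuation probability p and discount β, the effective per-period discount factor is βp.
Grim-trigger IC: βp ≥ (44−27)/(44−21) = 17/23.
So p ≥ (17/23)/(9/10) = 170/207.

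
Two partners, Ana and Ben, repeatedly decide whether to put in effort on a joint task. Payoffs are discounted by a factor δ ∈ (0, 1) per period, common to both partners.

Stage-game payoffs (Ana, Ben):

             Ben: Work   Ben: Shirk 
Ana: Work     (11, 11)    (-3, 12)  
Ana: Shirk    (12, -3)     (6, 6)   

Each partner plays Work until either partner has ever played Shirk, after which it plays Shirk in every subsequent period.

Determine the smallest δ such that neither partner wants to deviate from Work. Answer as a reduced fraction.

1/6

11/(1−δ) ≥ 12 + 6δ/(1−δ)
11 ≥ 12 − 6δ
δ ≥ 1/6.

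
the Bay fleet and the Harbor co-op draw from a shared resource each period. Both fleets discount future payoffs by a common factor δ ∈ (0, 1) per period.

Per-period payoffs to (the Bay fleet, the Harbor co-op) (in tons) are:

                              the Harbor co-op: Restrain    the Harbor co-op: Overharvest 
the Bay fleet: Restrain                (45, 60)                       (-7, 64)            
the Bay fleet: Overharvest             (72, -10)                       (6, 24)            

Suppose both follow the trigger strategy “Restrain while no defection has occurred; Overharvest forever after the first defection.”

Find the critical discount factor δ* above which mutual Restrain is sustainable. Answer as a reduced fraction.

9/22

the Bay fleet: cooperation gives 45 each period; deviation gives 72 once then 6 forever.
  45/(1−δ) ≥ 72 + 6δ/(1−δ) ⇒ δ ≥ 27/66 = 9/22.
the Harbor co-op: cooperation gives 60 each period; deviation gives 64 once then 24 forever.
  δ ≥ 4/40 = 1/10.
Both must hold, so the binding constraint is the Bay fleet's: δ ≥ 9/22.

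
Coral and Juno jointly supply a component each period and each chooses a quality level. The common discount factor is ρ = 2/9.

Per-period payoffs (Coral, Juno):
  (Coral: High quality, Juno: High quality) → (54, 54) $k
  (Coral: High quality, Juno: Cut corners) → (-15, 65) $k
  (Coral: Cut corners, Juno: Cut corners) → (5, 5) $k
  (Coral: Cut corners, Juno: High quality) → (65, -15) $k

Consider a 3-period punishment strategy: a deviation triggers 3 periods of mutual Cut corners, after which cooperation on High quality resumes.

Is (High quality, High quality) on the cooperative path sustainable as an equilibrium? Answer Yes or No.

A one-shot deviation gives 65 now, then 5 for 3 periods, then back to 54.
Gain from deviating: (65−54) today; loss: (54−5) in each of the next 3 periods.
No-deviation condition: (54−5)(ρ+…+ρ^3) ≥ 65−54, i.e. ρ+…+ρ^3 ≥ 11/49.
At ρ = 2/9: ρ+…+ρ^3 = 0.2826 ≥ 0.2245.
So cooperation is sustainable.

Yes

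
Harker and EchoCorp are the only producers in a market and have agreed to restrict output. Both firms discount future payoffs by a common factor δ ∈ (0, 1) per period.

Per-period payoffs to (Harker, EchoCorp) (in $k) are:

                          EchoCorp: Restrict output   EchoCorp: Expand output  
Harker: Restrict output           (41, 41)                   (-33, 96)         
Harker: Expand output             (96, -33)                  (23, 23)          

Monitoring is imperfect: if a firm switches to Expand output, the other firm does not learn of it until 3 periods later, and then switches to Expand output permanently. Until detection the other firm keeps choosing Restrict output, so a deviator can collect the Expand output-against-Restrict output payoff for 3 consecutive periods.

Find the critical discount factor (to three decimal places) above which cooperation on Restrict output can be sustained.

The best deviation is to choose Expand output for all 3 undetected periods, earning 96 each, then 23 forever once detected.
Deviation value: 96(1−δ^3)/(1−δ) + 23δ^3/(1−δ); cooperation value: 41/(1−δ).
IC: 41 ≥ 96(1−δ^3) + 23δ^3 = 96 − 73δ^3.
So δ^3 ≥ 55/73, giving δ ≥ (55/73)^(1/3) ≈ 0.910.

0.910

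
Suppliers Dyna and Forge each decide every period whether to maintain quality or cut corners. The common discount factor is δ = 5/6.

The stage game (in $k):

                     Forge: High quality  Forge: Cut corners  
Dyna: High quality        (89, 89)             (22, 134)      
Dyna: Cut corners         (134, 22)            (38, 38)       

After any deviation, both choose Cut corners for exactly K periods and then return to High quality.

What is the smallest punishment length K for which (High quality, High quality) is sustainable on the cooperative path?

Need Σ_{k=1}^{K} δ^k ≥ (134−89)/(89−38) = 0.8824 at δ = 5/6.
At K = 1 the sum is 0.8333 < 0.8824; at K = 2 it is 1.5278 ≥ 0.8824.
So the minimum punishment length is K = 2.

2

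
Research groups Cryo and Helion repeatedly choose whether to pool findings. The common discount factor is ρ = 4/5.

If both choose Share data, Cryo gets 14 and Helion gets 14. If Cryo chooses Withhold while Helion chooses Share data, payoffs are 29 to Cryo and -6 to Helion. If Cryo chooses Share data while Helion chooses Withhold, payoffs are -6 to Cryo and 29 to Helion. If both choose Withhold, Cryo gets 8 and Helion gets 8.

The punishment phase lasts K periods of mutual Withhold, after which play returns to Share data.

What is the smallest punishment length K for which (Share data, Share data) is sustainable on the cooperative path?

Need Σ_{k=1}^{K} ρ^k ≥ (29−14)/(14−8) = 2.5000 at ρ = 4/5.
At K = 4 the sum is 2.3616 < 2.5000; at K = 5 it is 2.6893 ≥ 2.5000.
So the minimum punishment length is K = 5.

5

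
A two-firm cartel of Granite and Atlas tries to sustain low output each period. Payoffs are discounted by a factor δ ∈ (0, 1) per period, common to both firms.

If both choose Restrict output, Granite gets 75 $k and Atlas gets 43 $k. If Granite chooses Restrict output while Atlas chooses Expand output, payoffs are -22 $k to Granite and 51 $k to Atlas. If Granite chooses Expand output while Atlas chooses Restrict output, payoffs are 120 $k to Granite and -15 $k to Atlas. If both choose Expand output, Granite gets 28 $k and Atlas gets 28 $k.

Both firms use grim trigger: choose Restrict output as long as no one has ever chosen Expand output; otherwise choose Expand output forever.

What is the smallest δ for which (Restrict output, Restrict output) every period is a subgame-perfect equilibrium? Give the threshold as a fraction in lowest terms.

45/92

Granite's threshold: (120−75)/(120−28) = 45/92.
Atlas's threshold: (51−43)/(51−28) = 8/23.
45/92 > 8/23, so Granite binds and δ* = 45/92.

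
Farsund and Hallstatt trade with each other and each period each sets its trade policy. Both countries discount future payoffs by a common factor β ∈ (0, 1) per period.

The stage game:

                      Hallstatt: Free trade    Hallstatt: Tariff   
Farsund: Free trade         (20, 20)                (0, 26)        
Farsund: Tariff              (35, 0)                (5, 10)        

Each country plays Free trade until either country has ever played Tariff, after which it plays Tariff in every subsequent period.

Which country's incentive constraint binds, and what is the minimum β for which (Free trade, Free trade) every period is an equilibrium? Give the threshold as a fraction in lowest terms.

Farsund's threshold: (35−20)/(35−5) = 1/2.
Hallstatt's threshold: (26−20)/(26−10) = 3/8.
1/2 > 3/8, so Farsund binds and β* = 1/2.

Farsund; β ≥ 1/2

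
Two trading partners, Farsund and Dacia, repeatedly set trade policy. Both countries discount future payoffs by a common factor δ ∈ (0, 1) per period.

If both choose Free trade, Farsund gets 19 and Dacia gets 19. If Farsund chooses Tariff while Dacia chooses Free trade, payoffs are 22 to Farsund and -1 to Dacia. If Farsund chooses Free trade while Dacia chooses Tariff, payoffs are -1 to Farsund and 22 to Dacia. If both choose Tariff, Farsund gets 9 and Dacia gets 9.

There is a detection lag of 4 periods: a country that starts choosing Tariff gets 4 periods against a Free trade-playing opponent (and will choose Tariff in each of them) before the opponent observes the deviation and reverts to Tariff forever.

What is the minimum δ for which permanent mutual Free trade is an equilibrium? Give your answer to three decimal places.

The best deviation is to choose Tariff for all 4 undetected periods, earning 22 each, then 9 forever once detected.
Deviation value: 22(1−δ^4)/(1−δ) + 9δ^4/(1−δ); cooperation value: 19/(1−δ).
IC: 19 ≥ 22(1−δ^4) + 9δ^4 = 22 − 13δ^4.
So δ^4 ≥ 3/13, giving δ ≥ (3/13)^(1/4) ≈ 0.693.

0.693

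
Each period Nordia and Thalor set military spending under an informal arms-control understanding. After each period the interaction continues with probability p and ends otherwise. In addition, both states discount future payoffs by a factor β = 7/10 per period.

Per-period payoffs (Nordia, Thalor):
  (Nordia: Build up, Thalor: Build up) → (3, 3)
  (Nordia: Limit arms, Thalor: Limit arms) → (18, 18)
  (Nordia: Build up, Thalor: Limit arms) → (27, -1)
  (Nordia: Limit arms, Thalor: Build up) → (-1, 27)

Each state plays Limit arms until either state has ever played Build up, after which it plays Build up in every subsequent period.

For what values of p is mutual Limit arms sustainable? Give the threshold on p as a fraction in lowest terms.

With continuation probability p and discount β, the effective per-period discount factor is βp.
Grim-trigger IC: βp ≥ (27−18)/(27−3) = 3/8.
So p ≥ (3/8)/(7/10) = 15/28.

15/28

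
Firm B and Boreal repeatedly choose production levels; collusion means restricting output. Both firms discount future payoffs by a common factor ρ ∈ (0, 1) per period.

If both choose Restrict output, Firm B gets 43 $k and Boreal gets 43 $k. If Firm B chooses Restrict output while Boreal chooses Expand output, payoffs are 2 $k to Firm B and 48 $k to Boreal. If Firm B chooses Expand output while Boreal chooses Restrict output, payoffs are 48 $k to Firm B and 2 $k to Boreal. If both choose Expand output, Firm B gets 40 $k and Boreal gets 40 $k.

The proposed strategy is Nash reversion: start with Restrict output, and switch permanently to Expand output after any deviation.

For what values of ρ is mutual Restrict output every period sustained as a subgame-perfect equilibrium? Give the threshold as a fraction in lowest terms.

One-period gain from deviating is 48 − 43 = 5. The loss is 43 − 40 = 3 in every subsequent period, with present value 3·ρ/(1−ρ).
Deviation is unprofitable when 3·ρ/(1−ρ) ≥ 5, i.e. ρ/(1−ρ) ≥ 5/3.
Equivalently ρ ≥ 5/(5+3) = 5/8.

5/8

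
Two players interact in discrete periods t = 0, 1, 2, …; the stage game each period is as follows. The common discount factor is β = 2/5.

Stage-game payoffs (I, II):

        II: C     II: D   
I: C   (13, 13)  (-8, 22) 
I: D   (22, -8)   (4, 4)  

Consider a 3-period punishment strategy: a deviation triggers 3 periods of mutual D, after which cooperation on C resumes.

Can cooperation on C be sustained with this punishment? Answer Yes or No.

Comparing payoff streams over the 4 periods until play realigns: cooperate → 13(1+β+…+β^3); deviate → 22 + 4(β+…+β^3).
Cooperation is sustained iff (13−4)(β+…+β^3) ≥ 22−13.
β+…+β^3 = 2/5·(1−(2/5)^3)/(1−2/5) = 0.6240, and (22−13)/(13−4) = 1.0000.
0.6240 < 1.0000, so cooperation is not sustainable.

No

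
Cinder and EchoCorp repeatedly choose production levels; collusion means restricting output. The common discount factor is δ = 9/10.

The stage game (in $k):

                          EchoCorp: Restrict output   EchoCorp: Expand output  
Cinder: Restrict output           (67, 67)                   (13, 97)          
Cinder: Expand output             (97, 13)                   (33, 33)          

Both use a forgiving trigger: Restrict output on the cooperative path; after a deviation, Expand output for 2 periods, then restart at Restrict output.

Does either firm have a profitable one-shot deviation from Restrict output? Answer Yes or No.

A one-shot deviation gives 97 now, then 33 for 2 periods, then back to 67.
Gain from deviating: (97−67) today; loss: (67−33) in each of the next 2 periods.
No-deviation condition: (67−33)(δ+…+δ^2) ≥ 97−67, i.e. δ+…+δ^2 ≥ 15/17.
At δ = 9/10: δ+…+δ^2 = 1.7100 ≥ 0.8824.
So cooperation is sustainable.

No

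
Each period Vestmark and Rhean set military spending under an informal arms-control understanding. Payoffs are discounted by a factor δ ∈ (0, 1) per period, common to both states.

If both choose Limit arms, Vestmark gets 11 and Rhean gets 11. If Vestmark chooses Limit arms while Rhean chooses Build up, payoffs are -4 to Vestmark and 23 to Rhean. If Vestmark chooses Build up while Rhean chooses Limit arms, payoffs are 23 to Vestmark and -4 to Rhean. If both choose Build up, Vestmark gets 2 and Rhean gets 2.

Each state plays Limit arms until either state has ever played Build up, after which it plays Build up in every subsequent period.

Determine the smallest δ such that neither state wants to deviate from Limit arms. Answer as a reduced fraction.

One-period gain from deviating is 23 − 11 = 12. The loss is 11 − 2 = 9 in every subsequent period, with present value 9·δ/(1−δ).
Deviation is unprofitable when 9·δ/(1−δ) ≥ 12, i.e. δ/(1−δ) ≥ 4/3.
Equivalently δ ≥ 12/(12+9) = 4/7.

4/7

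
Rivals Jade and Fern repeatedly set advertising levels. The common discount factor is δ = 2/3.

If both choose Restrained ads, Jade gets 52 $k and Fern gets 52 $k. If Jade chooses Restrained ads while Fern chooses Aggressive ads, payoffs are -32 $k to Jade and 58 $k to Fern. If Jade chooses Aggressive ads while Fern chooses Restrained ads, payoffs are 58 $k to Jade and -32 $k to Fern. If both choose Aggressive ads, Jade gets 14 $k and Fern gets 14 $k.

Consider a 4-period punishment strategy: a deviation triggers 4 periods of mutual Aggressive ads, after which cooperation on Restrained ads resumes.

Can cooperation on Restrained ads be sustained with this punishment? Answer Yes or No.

A one-shot deviation gives 58 now, then 14 for 4 periods, then back to 52.
Gain from deviating: (58−52) today; loss: (52−14) in each of the next 4 periods.
No-deviation condition: (52−14)(δ+…+δ^4) ≥ 58−52, i.e. δ+…+δ^4 ≥ 3/19.
At δ = 2/3: δ+…+δ^4 = 1.6049 ≥ 0.1579.
So cooperation is sustainable.

Yes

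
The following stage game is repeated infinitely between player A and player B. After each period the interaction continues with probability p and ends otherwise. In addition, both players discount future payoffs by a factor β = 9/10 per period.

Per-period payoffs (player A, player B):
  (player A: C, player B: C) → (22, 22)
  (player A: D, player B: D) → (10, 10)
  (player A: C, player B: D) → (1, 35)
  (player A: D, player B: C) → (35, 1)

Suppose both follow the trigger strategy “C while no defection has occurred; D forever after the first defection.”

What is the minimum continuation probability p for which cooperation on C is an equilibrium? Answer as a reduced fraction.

26/45

Expected continuation weight on next period's payoff is β·p = 9/10·p, which plays the role of the discount factor.
Cooperation requires 9/10·p ≥ (35−22)/(35−10) = 13/25, hence p ≥ 26/45.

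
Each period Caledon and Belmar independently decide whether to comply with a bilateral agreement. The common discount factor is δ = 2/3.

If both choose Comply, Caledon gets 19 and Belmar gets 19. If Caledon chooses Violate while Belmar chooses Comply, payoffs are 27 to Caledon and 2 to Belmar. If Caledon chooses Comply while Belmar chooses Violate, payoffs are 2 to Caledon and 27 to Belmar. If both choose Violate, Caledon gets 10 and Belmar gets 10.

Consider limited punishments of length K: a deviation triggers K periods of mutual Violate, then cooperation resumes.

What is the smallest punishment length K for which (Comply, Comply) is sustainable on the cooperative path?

2

Need Σ_{k=1}^{K} δ^k ≥ (27−19)/(19−10) = 0.8889 at δ = 2/3.
At K = 1 the sum is 0.6667 < 0.8889; at K = 2 it is 1.1111 ≥ 0.8889.
So the minimum punishment length is K = 2.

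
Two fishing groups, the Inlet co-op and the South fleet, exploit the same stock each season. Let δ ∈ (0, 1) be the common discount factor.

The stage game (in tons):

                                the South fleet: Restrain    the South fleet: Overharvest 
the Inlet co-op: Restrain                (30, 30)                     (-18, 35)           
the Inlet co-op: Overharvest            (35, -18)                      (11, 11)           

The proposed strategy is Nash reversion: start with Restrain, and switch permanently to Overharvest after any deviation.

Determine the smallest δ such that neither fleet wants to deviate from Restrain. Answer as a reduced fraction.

5/24

Cooperation forever yields 30 each period: 30/(1−δ).
Deviating yields 35 once, then 11 forever: 35 + 11δ/(1−δ).
No profitable deviation requires 30/(1−δ) ≥ 35 + 11δ/(1−δ).
Multiplying by (1−δ): 30 ≥ 35(1−δ) + 11δ = 35 − 24δ.
So 24δ ≥ 5, i.e. δ ≥ 5/24.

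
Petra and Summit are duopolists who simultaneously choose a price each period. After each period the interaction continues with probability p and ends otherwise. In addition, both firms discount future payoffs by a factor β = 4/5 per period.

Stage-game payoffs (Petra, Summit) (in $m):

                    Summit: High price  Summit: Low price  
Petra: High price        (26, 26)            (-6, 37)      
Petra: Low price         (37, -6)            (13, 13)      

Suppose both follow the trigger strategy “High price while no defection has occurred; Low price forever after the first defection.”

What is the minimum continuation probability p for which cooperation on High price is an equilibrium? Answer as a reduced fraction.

55/96

With continuation probability p and discount β, the effective per-period discount factor is βp.
Grim-trigger IC: βp ≥ (37−26)/(37−13) = 11/24.
So p ≥ (11/24)/(4/5) = 55/96.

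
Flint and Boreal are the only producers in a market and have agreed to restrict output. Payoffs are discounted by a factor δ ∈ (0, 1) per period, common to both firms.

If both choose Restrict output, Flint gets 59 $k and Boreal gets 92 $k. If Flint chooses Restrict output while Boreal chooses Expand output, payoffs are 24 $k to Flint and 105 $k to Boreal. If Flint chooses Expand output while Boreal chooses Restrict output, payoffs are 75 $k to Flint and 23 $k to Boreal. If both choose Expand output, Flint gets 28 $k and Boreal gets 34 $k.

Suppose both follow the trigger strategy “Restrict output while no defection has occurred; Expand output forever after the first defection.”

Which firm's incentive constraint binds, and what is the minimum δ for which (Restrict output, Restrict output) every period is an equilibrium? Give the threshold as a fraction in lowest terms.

Flint; δ ≥ 16/47

For Flint: deviation gain 75−59 = 16, per-period punishment loss 59−28 = 31. IC gives δ ≥ 16/47.
For Boreal: gain 13, loss 58 per period, so δ ≥ 13/71.
The tighter constraint is Flint's, so cooperation needs δ ≥ 16/47.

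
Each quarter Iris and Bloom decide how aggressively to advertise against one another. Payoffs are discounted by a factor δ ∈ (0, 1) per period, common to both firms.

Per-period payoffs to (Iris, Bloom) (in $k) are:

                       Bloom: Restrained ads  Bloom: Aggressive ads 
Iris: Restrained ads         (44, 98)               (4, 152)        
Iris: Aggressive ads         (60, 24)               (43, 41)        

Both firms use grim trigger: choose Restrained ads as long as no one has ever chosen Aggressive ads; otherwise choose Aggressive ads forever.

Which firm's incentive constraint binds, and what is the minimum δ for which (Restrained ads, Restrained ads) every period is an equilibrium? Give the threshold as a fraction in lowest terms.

Iris; δ ≥ 16/17

For Iris: deviation gain 60−44 = 16, per-period punishment loss 44−43 = 1. IC gives δ ≥ 16/17.
For Bloom: gain 54, loss 57 per period, so δ ≥ 54/111 = 18/37.
The tighter constraint is Iris's, so cooperation needs δ ≥ 16/17.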